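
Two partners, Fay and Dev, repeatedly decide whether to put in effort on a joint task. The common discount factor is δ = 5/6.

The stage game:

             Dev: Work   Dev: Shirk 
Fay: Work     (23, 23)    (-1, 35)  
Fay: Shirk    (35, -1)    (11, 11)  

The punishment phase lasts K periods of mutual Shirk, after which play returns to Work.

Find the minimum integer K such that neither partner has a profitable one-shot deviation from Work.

IC: δ(1−δ^K)/(1−δ) ≥ (35−23)/(23−11) = 1.
With δ = 5/6: need 1 − δ^K ≥ 1·(1−5/6)/(5/6), i.e. δ^K ≤ 0.8000.
Since (5/6)^1 = 0.8333 and (5/6)^2 = 0.6944, the smallest such K is 2.

2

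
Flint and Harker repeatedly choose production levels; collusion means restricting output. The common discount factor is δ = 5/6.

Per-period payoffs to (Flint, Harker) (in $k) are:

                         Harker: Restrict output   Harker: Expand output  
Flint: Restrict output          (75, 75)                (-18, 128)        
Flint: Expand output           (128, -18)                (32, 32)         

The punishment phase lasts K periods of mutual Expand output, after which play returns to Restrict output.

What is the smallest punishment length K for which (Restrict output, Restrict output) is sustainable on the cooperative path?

2

No profitable deviation requires (75−32)(δ+…+δ^K) ≥ 128−75, i.e. δ+…+δ^K ≥ 53/43 ≈ 1.2326.
With δ = 5/6, the partial sums are K=1: 0.8333, K=2: 1.5278.
K = 2 is the first length at which the sum reaches 1.2326.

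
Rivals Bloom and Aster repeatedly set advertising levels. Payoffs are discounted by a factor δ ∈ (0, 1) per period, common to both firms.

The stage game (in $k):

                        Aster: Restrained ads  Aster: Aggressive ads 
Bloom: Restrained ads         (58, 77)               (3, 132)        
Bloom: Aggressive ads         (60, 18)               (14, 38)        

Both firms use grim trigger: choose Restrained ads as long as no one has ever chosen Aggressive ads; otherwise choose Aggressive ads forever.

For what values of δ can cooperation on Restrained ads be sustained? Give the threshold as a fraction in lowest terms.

55/94

For Bloom: deviation gain 60−58 = 2, per-period punishment loss 58−14 = 44. IC gives δ ≥ 2/46 = 1/23.
For Aster: gain 55, loss 39 per period, so δ ≥ 55/94.
The tighter constraint is Aster's, so cooperation needs δ ≥ 55/94.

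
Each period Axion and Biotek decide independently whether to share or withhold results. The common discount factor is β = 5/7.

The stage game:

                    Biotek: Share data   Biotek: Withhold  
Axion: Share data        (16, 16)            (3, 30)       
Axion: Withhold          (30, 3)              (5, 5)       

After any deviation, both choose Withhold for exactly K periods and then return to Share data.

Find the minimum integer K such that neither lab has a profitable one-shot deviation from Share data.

3

IC: β(1−β^K)/(1−β) ≥ (30−16)/(16−5) = 14/11.
With β = 5/7: need 1 − β^K ≥ 14/11·(1−5/7)/(5/7), i.e. β^K ≤ 0.4909.
Since (5/7)^2 = 0.5102 and (5/7)^3 = 0.3644, the smallest such K is 3.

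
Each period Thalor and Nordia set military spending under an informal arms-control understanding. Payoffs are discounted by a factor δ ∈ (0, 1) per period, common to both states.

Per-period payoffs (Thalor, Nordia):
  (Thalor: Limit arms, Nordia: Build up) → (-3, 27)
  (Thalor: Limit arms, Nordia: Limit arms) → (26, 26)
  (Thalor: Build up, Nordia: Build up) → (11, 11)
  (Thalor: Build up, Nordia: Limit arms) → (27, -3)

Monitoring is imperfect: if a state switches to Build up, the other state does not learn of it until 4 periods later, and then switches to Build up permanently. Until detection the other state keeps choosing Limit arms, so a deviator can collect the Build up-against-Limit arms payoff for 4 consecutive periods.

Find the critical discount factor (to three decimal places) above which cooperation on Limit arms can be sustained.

The best deviation is to choose Build up for all 4 undetected periods, earning 27 each, then 11 forever once detected.
Deviation value: 27(1−δ^4)/(1−δ) + 11δ^4/(1−δ); cooperation value: 26/(1−δ).
IC: 26 ≥ 27(1−δ^4) + 11δ^4 = 27 − 16δ^4.
So δ^4 ≥ 1/16, giving δ ≥ (1/16)^(1/4) ≈ 0.500.

0.500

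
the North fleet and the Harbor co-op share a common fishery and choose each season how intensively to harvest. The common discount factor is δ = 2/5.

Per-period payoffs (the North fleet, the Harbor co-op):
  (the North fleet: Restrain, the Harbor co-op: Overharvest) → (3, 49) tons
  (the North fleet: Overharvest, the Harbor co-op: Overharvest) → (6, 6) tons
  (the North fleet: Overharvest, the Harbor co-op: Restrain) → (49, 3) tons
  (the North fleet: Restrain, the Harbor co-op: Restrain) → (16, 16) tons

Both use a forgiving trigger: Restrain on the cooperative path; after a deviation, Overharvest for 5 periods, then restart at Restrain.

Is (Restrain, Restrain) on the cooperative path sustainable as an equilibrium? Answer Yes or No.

No

Comparing payoff streams over the 6 periods until play realigns: cooperate → 16(1+δ+…+δ^5); deviate → 49 + 6(δ+…+δ^5).
Cooperation is sustained iff (16−6)(δ+…+δ^5) ≥ 49−16.
δ+…+δ^5 = 2/5·(1−(2/5)^5)/(1−2/5) = 0.6598, and (49−16)/(16−6) = 3.3000.
0.6598 < 3.3000, so cooperation is not sustainable.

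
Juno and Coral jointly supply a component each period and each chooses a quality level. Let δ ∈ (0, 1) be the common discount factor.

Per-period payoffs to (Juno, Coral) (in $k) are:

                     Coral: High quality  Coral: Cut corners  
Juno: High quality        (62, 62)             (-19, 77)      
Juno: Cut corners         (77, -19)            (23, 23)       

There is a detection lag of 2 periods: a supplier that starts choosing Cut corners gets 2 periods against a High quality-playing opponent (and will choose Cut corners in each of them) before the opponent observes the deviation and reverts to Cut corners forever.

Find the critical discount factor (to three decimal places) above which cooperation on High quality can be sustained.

The best deviation is to choose Cut corners for all 2 undetected periods, earning 77 each, then 23 forever once detected.
Deviation value: 77(1−δ^2)/(1−δ) + 23δ^2/(1−δ); cooperation value: 62/(1−δ).
IC: 62 ≥ 77(1−δ^2) + 23δ^2 = 77 − 54δ^2.
So δ^2 ≥ 15/54 = 5/18, giving δ ≥ (5/18)^(1/2) ≈ 0.527.

0.527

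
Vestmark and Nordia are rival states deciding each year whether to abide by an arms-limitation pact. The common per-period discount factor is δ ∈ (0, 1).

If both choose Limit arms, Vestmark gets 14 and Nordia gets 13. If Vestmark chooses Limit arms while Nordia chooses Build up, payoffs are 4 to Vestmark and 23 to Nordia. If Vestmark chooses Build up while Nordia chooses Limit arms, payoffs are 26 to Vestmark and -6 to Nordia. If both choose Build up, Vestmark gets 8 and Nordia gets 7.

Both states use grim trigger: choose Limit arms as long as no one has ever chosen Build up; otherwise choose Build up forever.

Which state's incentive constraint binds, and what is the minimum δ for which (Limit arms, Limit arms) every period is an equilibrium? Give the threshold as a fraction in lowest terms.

Vestmark; δ ≥ 2/3

For Vestmark: deviation gain 26−14 = 12, per-period punishment loss 14−8 = 6. IC gives δ ≥ 12/18 = 2/3.
For Nordia: gain 10, loss 6 per period, so δ ≥ 10/16 = 5/8.
The tighter constraint is Vestmark's, so cooperation needs δ ≥ 2/3.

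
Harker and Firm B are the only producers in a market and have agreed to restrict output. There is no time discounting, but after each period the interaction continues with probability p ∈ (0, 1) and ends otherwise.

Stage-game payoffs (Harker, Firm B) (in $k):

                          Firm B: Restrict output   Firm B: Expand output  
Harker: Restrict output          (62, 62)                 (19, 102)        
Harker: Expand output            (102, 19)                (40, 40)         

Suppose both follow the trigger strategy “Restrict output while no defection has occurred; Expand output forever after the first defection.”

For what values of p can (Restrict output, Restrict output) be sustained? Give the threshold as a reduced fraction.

20/31

Expected cooperation value is 62 + p·62 + p²·62 + … = 62/(1−p); deviation gives 102 + p·40/(1−p).
62 ≥ 102(1−p) + 40p ⇒ 62p ≥ 40 ⇒ p ≥ 40/62 = 20/31.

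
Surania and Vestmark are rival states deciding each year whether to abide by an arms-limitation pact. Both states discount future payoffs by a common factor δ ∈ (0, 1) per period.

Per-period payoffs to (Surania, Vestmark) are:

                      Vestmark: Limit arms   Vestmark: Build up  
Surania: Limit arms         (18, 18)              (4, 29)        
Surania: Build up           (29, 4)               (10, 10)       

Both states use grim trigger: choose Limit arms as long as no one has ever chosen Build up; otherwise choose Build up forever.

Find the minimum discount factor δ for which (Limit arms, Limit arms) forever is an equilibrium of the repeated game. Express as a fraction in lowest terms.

11/19

18/(1−δ) ≥ 29 + 10δ/(1−δ)
18 ≥ 29 − 19δ
δ ≥ 11/19.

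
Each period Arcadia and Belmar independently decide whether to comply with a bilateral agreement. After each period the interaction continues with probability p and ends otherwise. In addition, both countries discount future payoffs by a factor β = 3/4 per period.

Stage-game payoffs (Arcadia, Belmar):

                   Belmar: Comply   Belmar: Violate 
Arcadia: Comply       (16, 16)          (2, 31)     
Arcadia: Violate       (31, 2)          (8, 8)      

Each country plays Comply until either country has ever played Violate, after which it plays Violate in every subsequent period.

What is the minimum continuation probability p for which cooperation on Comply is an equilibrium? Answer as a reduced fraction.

20/23

Expected continuation weight on next period's payoff is β·p = 3/4·p, which plays the role of the discount factor.
Cooperation requires 3/4·p ≥ (31−16)/(31−8) = 15/23, hence p ≥ 20/23.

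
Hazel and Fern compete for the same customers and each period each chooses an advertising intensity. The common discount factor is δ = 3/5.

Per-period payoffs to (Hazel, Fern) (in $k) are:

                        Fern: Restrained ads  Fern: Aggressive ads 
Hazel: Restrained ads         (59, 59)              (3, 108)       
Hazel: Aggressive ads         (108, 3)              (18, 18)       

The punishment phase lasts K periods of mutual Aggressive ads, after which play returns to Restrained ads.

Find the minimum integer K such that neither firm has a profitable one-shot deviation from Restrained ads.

No profitable deviation requires (59−18)(δ+…+δ^K) ≥ 108−59, i.e. δ+…+δ^K ≥ 49/41 ≈ 1.1951.
With δ = 3/5, the partial sums are K=1: 0.6000, K=2: 0.9600, K=3: 1.1760, K=4: 1.3056.
K = 4 is the first length at which the sum reaches 1.1951.

4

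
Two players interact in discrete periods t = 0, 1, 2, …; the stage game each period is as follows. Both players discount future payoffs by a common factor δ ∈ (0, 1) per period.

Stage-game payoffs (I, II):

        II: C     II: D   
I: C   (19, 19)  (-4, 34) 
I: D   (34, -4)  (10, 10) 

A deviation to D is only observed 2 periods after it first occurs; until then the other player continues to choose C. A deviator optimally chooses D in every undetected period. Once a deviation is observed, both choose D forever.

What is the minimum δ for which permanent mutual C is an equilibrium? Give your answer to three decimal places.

0.791

A deviator earns 34 for 2 periods, then 10 forever; cooperating earns 19 forever. Multiplying the IC by (1−δ):
19 ≥ 34(1−δ^2) + 10δ^2, so 24·δ^2 ≥ 15 and δ^2 ≥ 5/8.
δ ≥ (5/8)^(1/2) ≈ 0.791.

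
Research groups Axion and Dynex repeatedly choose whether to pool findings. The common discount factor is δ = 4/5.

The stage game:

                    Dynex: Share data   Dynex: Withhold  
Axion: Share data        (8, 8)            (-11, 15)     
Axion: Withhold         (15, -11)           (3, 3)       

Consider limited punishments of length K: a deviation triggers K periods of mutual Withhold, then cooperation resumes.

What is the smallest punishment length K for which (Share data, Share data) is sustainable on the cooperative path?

2

Need Σ_{k=1}^{K} δ^k ≥ (15−8)/(8−3) = 1.4000 at δ = 4/5.
At K = 1 the sum is 0.8000 < 1.4000; at K = 2 it is 1.4400 ≥ 1.4000.
So the minimum punishment length is K = 2.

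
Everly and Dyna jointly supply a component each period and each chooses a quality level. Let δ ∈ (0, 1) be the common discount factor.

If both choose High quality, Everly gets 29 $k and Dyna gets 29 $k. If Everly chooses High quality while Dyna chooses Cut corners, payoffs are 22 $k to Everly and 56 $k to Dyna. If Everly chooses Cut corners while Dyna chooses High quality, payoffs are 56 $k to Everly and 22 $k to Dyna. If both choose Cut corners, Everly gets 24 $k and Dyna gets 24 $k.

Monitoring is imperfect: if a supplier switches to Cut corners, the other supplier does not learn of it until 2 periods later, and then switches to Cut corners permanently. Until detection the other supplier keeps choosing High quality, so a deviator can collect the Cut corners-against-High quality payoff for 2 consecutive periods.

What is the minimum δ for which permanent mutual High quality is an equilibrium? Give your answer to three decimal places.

Deviating for the 2 undetected periods gains 56−29 = 27 per period over cooperation, then loses 29−24 = 5 per period forever once punishment starts.
Gain: 27(1 + δ + … + δ^1); loss: 5·δ^2/(1−δ).
No profitable deviation ⇔ 27(1−δ^2) ≤ 5·δ^2, i.e. δ^2 ≥ 27/(27+5) = 27/32.
Hence δ ≥ (27/32)^(1/2) ≈ 0.919.

0.919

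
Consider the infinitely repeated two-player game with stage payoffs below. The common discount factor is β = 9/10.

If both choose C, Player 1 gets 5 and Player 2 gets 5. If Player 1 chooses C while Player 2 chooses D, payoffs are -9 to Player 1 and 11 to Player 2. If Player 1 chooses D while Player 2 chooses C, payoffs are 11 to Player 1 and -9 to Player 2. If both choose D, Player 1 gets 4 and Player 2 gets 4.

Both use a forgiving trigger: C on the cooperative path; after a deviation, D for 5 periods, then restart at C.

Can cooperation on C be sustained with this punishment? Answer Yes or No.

A one-shot deviation gives 11 now, then 4 for 5 periods, then back to 5.
Gain from deviating: (11−5) today; loss: (5−4) in each of the next 5 periods.
No-deviation condition: (5−4)(β+…+β^5) ≥ 11−5, i.e. β+…+β^5 ≥ 6.
At β = 9/10: β+…+β^5 = 3.6856 < 6.0000.
So cooperation is not sustainable.

No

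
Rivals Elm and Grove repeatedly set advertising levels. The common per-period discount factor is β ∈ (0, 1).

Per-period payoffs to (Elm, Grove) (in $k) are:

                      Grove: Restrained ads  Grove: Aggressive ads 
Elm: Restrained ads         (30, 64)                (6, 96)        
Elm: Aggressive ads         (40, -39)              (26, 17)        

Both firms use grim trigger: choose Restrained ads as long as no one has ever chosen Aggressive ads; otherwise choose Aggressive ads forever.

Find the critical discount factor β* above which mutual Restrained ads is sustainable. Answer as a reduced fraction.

5/7

For Elm: deviation gain 40−30 = 10, per-period punishment loss 30−26 = 4. IC gives β ≥ 10/14 = 5/7.
For Grove: gain 32, loss 47 per period, so β ≥ 32/79.
The tighter constraint is Elm's, so cooperation needs β ≥ 5/7.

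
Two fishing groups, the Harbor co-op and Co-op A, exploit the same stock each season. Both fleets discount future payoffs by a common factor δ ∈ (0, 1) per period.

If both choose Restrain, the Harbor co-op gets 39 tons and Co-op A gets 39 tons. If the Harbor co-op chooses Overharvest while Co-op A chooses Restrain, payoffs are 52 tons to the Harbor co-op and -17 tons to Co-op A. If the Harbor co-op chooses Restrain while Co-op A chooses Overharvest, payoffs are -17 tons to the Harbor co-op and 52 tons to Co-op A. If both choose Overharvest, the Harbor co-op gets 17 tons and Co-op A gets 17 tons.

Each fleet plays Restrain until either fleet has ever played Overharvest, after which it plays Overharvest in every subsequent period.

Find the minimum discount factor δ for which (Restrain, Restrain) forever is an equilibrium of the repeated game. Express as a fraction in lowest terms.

13/35

Under grim trigger the critical discount factor is (T−C)/(T−P) with T = 52, C = 39, P = 17.
δ* = (52−39)/(52−17) = 13/35.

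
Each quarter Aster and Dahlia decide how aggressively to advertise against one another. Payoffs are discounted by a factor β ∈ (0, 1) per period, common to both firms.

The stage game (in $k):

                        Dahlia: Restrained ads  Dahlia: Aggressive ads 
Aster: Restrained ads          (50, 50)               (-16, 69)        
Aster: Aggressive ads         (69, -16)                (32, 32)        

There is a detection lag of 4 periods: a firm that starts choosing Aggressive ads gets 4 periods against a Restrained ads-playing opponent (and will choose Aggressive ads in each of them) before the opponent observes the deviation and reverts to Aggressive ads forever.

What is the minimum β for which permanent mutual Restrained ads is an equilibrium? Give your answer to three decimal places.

A deviator earns 69 for 4 periods, then 32 forever; cooperating earns 50 forever. Multiplying the IC by (1−β):
50 ≥ 69(1−β^4) + 32β^4, so 37·β^4 ≥ 19 and β^4 ≥ 19/37.
β ≥ (19/37)^(1/4) ≈ 0.847.

0.847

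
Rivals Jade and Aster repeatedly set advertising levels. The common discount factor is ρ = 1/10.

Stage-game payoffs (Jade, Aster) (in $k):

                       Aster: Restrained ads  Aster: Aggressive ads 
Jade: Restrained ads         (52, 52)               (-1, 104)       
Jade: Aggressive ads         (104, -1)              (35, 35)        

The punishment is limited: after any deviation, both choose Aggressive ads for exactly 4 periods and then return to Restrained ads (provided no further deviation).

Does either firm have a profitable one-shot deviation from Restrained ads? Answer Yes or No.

Yes

A one-shot deviation gives 104 now, then 35 for 4 periods, then back to 52.
Gain from deviating: (104−52) today; loss: (52−35) in each of the next 4 periods.
No-deviation condition: (52−35)(ρ+…+ρ^4) ≥ 104−52, i.e. ρ+…+ρ^4 ≥ 52/17.
At ρ = 1/10: ρ+…+ρ^4 = 0.1111 < 3.0588.
So cooperation is not sustainable.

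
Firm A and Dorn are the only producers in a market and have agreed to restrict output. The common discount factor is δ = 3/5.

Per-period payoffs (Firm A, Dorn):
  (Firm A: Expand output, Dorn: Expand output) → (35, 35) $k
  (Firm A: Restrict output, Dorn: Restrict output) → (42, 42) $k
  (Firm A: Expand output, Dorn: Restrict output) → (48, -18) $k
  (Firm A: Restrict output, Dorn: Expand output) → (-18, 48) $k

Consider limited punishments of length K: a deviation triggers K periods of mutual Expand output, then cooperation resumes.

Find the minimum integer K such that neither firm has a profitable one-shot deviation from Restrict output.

2

IC: δ(1−δ^K)/(1−δ) ≥ (48−42)/(42−35) = 6/7.
With δ = 3/5: need 1 − δ^K ≥ 6/7·(1−3/5)/(3/5), i.e. δ^K ≤ 0.4286.
Since (3/5)^1 = 0.6000 and (3/5)^2 = 0.3600, the smallest such K is 2.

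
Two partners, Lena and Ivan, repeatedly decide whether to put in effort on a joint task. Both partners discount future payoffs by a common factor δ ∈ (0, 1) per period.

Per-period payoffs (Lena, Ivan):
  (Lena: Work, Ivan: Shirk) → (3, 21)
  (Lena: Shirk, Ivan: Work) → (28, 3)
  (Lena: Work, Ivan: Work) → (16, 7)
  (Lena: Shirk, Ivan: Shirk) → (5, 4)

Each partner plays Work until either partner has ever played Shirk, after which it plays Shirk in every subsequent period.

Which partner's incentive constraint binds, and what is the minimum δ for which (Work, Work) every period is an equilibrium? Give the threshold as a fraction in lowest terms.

Ivan; δ ≥ 14/17

Lena: cooperation gives 16 each period; deviation gives 28 once then 5 forever.
  16/(1−δ) ≥ 28 + 5δ/(1−δ) ⇒ δ ≥ 12/23.
Ivan: cooperation gives 7 each period; deviation gives 21 once then 4 forever.
  δ ≥ 14/17.
Both must hold, so the binding constraint is Ivan's: δ ≥ 14/17.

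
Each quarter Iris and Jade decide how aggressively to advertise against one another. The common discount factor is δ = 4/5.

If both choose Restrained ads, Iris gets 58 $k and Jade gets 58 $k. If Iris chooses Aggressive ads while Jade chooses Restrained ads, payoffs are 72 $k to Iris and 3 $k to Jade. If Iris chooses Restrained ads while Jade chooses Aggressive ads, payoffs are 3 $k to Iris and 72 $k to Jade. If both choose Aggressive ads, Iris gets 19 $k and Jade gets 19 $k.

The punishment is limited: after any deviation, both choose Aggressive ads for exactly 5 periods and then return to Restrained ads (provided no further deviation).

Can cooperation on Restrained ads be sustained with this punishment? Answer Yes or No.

IC: δ+…+δ^5 ≥ (72−58)/(58−19) = 14/39.
At δ = 4/5: partial sum = 2.6893 ≥ 0.3590. Cooperation sustainable.

Yes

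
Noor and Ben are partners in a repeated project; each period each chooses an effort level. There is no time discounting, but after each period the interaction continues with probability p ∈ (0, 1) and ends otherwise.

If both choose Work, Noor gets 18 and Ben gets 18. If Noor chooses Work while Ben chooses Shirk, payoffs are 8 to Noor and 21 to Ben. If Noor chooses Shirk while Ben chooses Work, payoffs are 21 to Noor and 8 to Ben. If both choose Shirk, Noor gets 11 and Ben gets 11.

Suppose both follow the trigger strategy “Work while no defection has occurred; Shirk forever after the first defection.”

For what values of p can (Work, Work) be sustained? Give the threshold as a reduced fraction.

3/10

With no time discounting, the continuation probability p plays the role of the discount factor.
Grim-trigger IC: 18/(1−p) ≥ 21 + 11p/(1−p) ⇒ p ≥ (21−18)/(21−11) = 3/10.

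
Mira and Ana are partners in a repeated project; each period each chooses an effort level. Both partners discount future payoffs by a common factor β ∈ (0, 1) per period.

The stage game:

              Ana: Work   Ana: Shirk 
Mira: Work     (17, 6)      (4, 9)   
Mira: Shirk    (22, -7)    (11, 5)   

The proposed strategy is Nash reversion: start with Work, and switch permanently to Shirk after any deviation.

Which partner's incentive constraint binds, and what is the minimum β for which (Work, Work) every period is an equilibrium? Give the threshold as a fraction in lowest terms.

Mira's threshold: (22−17)/(22−11) = 5/11.
Ana's threshold: (9−6)/(9−5) = 3/4.
5/11 < 3/4, so Ana binds and β* = 3/4.

Ana; β ≥ 3/4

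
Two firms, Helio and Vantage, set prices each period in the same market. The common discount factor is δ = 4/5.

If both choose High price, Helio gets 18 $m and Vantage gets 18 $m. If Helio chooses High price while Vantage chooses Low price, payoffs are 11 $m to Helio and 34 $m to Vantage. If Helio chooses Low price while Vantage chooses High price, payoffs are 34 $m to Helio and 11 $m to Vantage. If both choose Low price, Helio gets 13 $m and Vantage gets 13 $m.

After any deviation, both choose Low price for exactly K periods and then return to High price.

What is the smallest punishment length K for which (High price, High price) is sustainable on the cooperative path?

IC: δ(1−δ^K)/(1−δ) ≥ (34−18)/(18−13) = 16/5.
With δ = 4/5: need 1 − δ^K ≥ 16/5·(1−4/5)/(4/5), i.e. δ^K ≤ 0.2000.
Since (4/5)^7 = 0.2097 and (4/5)^8 = 0.1678, the smallest such K is 8.

8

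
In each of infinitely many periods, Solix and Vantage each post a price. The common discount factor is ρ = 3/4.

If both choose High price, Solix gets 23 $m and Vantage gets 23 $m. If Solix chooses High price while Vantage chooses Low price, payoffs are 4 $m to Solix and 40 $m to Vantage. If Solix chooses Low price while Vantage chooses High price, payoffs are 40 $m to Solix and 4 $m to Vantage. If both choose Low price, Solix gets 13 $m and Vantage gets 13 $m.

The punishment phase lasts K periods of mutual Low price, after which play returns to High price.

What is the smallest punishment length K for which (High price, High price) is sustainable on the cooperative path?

Need Σ_{k=1}^{K} ρ^k ≥ (40−23)/(23−13) = 1.7000 at ρ = 3/4.
At K = 2 the sum is 1.3125 < 1.7000; at K = 3 it is 1.7344 ≥ 1.7000.
So the minimum punishment length is K = 3.

3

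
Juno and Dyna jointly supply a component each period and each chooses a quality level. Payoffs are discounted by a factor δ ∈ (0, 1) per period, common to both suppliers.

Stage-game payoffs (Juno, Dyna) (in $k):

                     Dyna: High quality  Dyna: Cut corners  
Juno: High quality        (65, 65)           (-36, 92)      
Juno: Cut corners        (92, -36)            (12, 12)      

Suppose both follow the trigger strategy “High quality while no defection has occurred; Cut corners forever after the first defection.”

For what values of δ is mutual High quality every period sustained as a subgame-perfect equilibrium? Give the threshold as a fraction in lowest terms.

27/80

65/(1−δ) ≥ 92 + 12δ/(1−δ)
65 ≥ 92 − 80δ
δ ≥ 27/80.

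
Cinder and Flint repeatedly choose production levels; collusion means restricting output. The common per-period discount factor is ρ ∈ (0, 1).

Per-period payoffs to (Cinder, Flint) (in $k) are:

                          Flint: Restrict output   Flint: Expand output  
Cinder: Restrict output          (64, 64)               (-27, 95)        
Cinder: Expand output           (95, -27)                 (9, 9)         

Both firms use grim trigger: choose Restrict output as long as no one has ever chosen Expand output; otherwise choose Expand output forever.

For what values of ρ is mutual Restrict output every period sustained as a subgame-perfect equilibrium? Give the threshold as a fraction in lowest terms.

31/86

64/(1−ρ) ≥ 95 + 9ρ/(1−ρ)
64 ≥ 95 − 86ρ
ρ ≥ 31/86.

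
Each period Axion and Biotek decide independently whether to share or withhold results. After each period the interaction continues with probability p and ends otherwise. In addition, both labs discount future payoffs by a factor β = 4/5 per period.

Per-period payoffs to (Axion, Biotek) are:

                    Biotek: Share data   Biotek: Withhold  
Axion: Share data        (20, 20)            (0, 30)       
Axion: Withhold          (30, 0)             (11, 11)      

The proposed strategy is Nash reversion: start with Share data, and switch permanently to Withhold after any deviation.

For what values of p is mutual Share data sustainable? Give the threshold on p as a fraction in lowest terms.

Expected continuation weight on next period's payoff is β·p = 4/5·p, which plays the role of the discount factor.
Cooperation requires 4/5·p ≥ (30−20)/(30−11) = 10/19, hence p ≥ 25/38.

25/38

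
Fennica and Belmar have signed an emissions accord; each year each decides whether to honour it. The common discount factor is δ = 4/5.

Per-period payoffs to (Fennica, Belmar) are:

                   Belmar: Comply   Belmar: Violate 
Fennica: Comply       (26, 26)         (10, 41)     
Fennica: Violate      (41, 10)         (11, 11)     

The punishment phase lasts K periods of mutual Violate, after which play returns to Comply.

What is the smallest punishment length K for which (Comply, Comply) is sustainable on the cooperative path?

No profitable deviation requires (26−11)(δ+…+δ^K) ≥ 41−26, i.e. δ+…+δ^K ≥ 1 ≈ 1.0000.
With δ = 4/5, the partial sums are K=1: 0.8000, K=2: 1.4400.
K = 2 is the first length at which the sum reaches 1.0000.

2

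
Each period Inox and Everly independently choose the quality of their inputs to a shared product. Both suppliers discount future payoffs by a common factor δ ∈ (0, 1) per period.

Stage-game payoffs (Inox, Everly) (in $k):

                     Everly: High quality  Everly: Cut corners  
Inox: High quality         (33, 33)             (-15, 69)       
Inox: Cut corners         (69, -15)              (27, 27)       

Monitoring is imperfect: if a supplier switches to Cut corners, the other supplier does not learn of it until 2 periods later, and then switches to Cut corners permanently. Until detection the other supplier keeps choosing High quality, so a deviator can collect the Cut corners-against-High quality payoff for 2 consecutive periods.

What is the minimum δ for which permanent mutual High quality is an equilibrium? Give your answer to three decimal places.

0.926

A deviator earns 69 for 2 periods, then 27 forever; cooperating earns 33 forever. Multiplying the IC by (1−δ):
33 ≥ 69(1−δ^2) + 27δ^2, so 42·δ^2 ≥ 36 and δ^2 ≥ 6/7.
δ ≥ (6/7)^(1/2) ≈ 0.926.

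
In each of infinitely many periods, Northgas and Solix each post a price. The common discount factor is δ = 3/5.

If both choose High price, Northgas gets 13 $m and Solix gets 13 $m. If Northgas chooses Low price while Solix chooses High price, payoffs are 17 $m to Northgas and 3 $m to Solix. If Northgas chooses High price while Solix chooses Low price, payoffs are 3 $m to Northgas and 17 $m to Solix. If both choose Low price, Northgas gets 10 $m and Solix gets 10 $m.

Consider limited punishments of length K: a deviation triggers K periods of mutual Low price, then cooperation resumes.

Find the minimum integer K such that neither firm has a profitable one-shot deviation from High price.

Need Σ_{k=1}^{K} δ^k ≥ (17−13)/(13−10) = 1.3333 at δ = 3/5.
At K = 4 the sum is 1.3056 < 1.3333; at K = 5 it is 1.3834 ≥ 1.3333.
So the minimum punishment length is K = 5.

5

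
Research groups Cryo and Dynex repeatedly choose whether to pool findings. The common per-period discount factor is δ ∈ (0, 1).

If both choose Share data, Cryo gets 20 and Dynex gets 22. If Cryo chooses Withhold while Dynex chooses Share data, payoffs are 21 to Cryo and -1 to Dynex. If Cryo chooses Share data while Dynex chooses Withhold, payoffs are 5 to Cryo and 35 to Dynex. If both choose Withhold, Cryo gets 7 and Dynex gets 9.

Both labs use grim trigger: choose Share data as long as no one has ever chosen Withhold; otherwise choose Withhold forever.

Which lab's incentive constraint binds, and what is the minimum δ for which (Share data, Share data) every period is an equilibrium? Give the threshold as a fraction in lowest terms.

Dynex; δ ≥ 1/2

For Cryo: deviation gain 21−20 = 1, per-period punishment loss 20−7 = 13. IC gives δ ≥ 1/14.
For Dynex: gain 13, loss 13 per period, so δ ≥ 13/26 = 1/2.
The tighter constraint is Dynex's, so cooperation needs δ ≥ 1/2.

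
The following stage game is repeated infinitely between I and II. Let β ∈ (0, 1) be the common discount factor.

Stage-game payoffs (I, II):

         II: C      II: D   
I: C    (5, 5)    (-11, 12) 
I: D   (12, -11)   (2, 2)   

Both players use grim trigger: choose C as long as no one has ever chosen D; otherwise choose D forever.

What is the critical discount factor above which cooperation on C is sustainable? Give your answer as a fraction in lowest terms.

7/10

Under grim trigger the critical discount factor is (T−C)/(T−P) with T = 12, C = 5, P = 2.
β* = (12−5)/(12−2) = 7/10.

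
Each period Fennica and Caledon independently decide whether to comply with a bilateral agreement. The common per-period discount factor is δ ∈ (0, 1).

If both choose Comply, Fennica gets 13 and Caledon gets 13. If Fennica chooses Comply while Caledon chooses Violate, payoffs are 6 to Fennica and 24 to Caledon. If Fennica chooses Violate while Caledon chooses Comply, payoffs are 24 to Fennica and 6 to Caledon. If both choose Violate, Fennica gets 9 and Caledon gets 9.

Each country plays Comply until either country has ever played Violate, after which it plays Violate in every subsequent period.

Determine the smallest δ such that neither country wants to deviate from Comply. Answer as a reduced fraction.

11/15

Under grim trigger the critical discount factor is (T−C)/(T−P) with T = 24, C = 13, P = 9.
δ* = (24−13)/(24−9) = 11/15.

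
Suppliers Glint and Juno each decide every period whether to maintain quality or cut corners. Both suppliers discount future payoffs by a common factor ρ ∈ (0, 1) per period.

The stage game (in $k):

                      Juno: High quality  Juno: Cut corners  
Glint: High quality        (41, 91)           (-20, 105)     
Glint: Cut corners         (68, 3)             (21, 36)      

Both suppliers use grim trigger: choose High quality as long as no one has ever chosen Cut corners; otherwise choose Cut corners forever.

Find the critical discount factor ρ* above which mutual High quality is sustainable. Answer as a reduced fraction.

27/47

For Glint: deviation gain 68−41 = 27, per-period punishment loss 41−21 = 20. IC gives ρ ≥ 27/47.
For Juno: gain 14, loss 55 per period, so ρ ≥ 14/69.
The tighter constraint is Glint's, so cooperation needs ρ ≥ 27/47.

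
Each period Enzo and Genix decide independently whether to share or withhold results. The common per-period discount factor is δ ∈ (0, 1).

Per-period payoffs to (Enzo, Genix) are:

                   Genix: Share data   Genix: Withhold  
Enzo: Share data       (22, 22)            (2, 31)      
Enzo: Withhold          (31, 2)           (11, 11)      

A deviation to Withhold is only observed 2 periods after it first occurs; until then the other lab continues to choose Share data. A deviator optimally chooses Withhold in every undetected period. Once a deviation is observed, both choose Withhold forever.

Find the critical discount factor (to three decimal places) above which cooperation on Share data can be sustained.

Deviating for the 2 undetected periods gains 31−22 = 9 per period over cooperation, then loses 22−11 = 11 per period forever once punishment starts.
Gain: 9(1 + δ + … + δ^1); loss: 11·δ^2/(1−δ).
No profitable deviation ⇔ 9(1−δ^2) ≤ 11·δ^2, i.e. δ^2 ≥ 9/(9+11) = 9/20.
Hence δ ≥ (9/20)^(1/2) ≈ 0.671.

0.671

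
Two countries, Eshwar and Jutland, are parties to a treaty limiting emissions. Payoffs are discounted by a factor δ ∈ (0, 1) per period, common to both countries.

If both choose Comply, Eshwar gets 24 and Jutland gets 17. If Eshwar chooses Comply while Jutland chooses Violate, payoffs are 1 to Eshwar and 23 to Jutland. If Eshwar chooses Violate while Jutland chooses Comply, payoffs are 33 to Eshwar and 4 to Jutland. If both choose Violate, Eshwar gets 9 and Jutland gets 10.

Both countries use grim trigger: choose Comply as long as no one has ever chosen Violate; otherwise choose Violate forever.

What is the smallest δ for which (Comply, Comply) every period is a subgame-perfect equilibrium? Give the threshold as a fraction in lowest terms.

6/13

Eshwar: cooperation gives 24 each period; deviation gives 33 once then 9 forever.
  24/(1−δ) ≥ 33 + 9δ/(1−δ) ⇒ δ ≥ 9/24 = 3/8.
Jutland: cooperation gives 17 each period; deviation gives 23 once then 10 forever.
  δ ≥ 6/13.
Both must hold, so the binding constraint is Jutland's: δ ≥ 6/13.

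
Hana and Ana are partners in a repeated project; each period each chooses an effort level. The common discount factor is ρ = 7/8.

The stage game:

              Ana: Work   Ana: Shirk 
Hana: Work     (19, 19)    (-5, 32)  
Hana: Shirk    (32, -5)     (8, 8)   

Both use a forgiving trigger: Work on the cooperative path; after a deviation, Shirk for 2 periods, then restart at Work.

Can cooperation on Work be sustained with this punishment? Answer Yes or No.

Yes

A one-shot deviation gives 32 now, then 8 for 2 periods, then back to 19.
Gain from deviating: (32−19) today; loss: (19−8) in each of the next 2 periods.
No-deviation condition: (19−8)(ρ+…+ρ^2) ≥ 32−19, i.e. ρ+…+ρ^2 ≥ 13/11.
At ρ = 7/8: ρ+…+ρ^2 = 1.6406 ≥ 1.1818.
So cooperation is sustainable.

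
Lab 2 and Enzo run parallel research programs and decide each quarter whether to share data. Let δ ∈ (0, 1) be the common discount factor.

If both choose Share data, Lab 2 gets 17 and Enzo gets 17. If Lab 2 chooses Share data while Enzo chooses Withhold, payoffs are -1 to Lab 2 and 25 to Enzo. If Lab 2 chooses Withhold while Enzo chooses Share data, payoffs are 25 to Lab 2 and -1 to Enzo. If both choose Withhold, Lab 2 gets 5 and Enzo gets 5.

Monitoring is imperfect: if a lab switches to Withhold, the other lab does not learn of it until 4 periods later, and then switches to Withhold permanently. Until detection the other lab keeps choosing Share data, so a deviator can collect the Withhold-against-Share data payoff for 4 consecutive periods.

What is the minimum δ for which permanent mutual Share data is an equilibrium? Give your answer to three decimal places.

0.795

Deviating for the 4 undetected periods gains 25−17 = 8 per period over cooperation, then loses 17−5 = 12 per period forever once punishment starts.
Gain: 8(1 + δ + … + δ^3); loss: 12·δ^4/(1−δ).
No profitable deviation ⇔ 8(1−δ^4) ≤ 12·δ^4, i.e. δ^4 ≥ 8/(8+12) = 2/5.
Hence δ ≥ (2/5)^(1/4) ≈ 0.795.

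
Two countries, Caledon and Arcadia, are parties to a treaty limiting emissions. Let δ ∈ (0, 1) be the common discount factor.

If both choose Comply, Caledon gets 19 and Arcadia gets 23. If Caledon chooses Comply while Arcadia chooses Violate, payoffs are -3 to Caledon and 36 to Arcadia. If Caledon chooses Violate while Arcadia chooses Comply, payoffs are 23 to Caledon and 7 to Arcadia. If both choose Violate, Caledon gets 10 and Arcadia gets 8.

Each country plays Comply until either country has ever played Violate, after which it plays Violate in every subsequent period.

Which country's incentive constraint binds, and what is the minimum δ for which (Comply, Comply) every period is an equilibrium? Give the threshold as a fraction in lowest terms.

Arcadia; δ ≥ 13/28

Caledon's threshold: (23−19)/(23−10) = 4/13.
Arcadia's threshold: (36−23)/(36−8) = 13/28.
4/13 < 13/28, so Arcadia binds and δ* = 13/28.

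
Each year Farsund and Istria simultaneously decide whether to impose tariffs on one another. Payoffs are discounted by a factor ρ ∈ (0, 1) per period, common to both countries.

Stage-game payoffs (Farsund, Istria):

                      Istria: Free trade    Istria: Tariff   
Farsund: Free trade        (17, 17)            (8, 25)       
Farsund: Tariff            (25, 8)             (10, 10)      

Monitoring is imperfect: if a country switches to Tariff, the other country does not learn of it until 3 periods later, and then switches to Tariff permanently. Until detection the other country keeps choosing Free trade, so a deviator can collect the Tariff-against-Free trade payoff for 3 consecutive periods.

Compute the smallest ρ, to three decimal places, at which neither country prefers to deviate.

0.811

A deviator earns 25 for 3 periods, then 10 forever; cooperating earns 17 forever. Multiplying the IC by (1−ρ):
17 ≥ 25(1−ρ^3) + 10ρ^3, so 15·ρ^3 ≥ 8 and ρ^3 ≥ 8/15.
ρ ≥ (8/15)^(1/3) ≈ 0.811.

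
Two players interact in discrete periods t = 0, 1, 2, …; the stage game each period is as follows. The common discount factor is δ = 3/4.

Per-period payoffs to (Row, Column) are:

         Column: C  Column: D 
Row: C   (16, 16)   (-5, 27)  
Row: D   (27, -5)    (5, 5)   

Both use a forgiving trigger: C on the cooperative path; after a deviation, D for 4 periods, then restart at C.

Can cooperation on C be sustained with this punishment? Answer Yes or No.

A one-shot deviation gives 27 now, then 5 for 4 periods, then back to 16.
Gain from deviating: (27−16) today; loss: (16−5) in each of the next 4 periods.
No-deviation condition: (16−5)(δ+…+δ^4) ≥ 27−16, i.e. δ+…+δ^4 ≥ 1.
At δ = 3/4: δ+…+δ^4 = 2.0508 ≥ 1.0000.
So cooperation is sustainable.

Yes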